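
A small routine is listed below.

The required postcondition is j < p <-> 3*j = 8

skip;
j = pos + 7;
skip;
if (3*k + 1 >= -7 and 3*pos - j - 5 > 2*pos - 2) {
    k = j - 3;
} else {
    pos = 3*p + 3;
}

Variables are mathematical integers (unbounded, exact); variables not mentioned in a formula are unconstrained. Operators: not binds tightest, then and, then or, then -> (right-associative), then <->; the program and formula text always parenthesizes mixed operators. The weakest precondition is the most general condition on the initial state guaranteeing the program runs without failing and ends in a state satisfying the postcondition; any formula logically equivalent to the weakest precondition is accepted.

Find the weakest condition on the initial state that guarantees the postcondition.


Working backward. After the program, j < p <-> 3*j = 8 must hold.
Then branch requires j < p <-> 3*j = 8; else branch requires j < p <-> 3*j = 8.
Before the if: ((3*k >= -8 and pos > j + 3) -> (j < p <-> 3*j = 8)) and ((not (3*k >= -8 and pos > j + 3)) -> (j < p <-> 3*j = 8))
Before skip: ((3*k >= -8 and pos > j + 3) -> (j < p <-> 3*j = 8)) and ((not (3*k >= -8 and pos > j + 3)) -> (j < p <-> 3*j = 8))
Before j := pos + 7: pos < p - 7 <-> 3*pos = -13
Before skip: pos < p - 7 <-> 3*pos = -13
Answer: WP = pos < p - 7 <-> 3*pos = -13


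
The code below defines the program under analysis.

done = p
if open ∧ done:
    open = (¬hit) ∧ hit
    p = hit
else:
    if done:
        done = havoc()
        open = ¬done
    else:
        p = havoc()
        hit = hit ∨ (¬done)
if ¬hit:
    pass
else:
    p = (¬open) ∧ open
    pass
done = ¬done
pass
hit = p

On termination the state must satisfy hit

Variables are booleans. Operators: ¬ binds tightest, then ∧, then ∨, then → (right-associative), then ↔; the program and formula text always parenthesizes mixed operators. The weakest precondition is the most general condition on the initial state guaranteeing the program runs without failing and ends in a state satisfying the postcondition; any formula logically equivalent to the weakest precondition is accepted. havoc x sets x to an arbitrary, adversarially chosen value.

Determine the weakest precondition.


Working backward. After the program, hit must hold.
Before hit := p: p
Before skip: p
Before done := ¬done: p
Then branch requires p; else branch requires false.
Before the if: ((¬hit) → p) ∧ (¬hit)
Then branch requires ((¬hit) → hit) ∧ (¬hit); else branch requires (done → (((¬hit) → p) ∧ (¬hit))) ∧ done.
Before the if: ((open ∧ done) → (((¬hit) → hit) ∧ (¬hit))) ∧ ((¬(open ∧ done)) → ((done → (((¬hit) → p) ∧ (¬hit))) ∧ done))
Before done := p: ((open ∧ p) → (((¬hit) → hit) ∧ (¬hit))) ∧ ((¬(open ∧ p)) → ((p → (((¬hit) → p) ∧ (¬hit))) ∧ p))
Answer: WP = ((open ∧ p) → (((¬hit) → hit) ∧ (¬hit))) ∧ ((¬(open ∧ p)) → ((p → (((¬hit) → p) ∧ (¬hit))) ∧ p))


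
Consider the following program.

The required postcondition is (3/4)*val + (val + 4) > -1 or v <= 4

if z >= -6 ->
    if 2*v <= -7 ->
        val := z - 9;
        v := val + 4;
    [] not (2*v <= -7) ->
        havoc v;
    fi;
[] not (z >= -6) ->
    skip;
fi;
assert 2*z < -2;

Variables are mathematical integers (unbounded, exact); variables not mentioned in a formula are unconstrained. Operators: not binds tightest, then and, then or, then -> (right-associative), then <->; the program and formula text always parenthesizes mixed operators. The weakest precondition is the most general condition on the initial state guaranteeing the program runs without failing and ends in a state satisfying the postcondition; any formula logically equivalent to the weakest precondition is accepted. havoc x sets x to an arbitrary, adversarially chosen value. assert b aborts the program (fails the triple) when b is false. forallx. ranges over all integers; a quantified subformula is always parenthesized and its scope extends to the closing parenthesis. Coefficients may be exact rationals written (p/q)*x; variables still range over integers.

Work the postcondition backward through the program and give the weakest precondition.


Working backward. After the program, the postcondition (3/4)*val + (val + 4) > -1 or v <= 4 must hold; in canonical form it is (7/4)*val > -5 or v <= 4.
Before assert 2*z < -2: 2*z < -2 and ((7/4)*val > -5 or v <= 4)
Then branch requires (2*v <= -7 -> (2*z < -2 and ((7/4)*z > 43/4 or z <= 9))) and ((not (2*v <= -7)) -> (forall v_1. (2*z < -2 and ((7/4)*val > -5 or v_1 <= 4)))); else branch requires 2*z < -2 and ((7/4)*val > -5 or v <= 4).
Before the if: (z >= -6 -> ((2*v <= -7 -> (2*z < -2 and ((7/4)*z > 43/4 or z <= 9))) and ((not (2*v <= -7)) -> (forall v_1. (2*z < -2 and ((7/4)*val > -5 or v_1 <= 4)))))) and ((not (z >= -6)) -> (2*z < -2 and ((7/4)*val > -5 or v <= 4)))
Answer: WP = (z >= -6 -> ((2*v <= -7 -> (2*z < -2 and ((7/4)*z > 43/4 or z <= 9))) and ((not (2*v <= -7)) -> (forall v_1. (2*z < -2 and ((7/4)*val > -5 or v_1 <= 4)))))) and ((not (z >= -6)) -> (2*z < -2 and ((7/4)*val > -5 or v <= 4)))


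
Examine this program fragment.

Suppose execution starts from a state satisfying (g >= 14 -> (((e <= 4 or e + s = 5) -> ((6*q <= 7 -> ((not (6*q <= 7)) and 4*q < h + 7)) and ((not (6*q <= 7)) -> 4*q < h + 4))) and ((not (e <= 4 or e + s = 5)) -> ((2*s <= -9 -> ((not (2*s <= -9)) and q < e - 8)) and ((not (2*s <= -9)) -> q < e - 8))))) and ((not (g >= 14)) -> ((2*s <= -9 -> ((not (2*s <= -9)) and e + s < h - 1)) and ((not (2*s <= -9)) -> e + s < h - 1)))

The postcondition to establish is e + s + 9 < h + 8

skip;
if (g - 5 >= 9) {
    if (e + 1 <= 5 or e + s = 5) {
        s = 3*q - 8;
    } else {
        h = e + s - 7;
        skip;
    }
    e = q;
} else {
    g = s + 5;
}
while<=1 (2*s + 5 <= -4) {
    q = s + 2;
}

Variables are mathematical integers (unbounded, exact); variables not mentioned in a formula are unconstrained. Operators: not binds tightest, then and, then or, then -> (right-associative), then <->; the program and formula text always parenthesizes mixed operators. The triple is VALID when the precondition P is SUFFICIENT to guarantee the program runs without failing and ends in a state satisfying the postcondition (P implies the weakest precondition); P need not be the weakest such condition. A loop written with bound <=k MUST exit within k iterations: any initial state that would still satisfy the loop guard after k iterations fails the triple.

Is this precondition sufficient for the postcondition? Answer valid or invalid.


Working backward. After the program, the postcondition e + s + 9 < h + 8 must hold; in canonical form it is e + s < h - 1.
Before the loop (bound <=1), unroll the exhaustion recursion (WP_0 = exit-now case; WP_j = one more guarded iteration, up to j = 1):
  WP_0: (not (2*s <= -9)) and e + s < h - 1
  WP_1: (2*s <= -9 -> ((not (2*s <= -9)) and e + s < h - 1)) and ((not (2*s <= -9)) -> e + s < h - 1)
So before the loop: (2*s <= -9 -> ((not (2*s <= -9)) and e + s < h - 1)) and ((not (2*s <= -9)) -> e + s < h - 1)
Then branch requires ((e <= 4 or e + s = 5) -> ((6*q <= 7 -> ((not (6*q <= 7)) and 4*q < h + 7)) and ((not (6*q <= 7)) -> 4*q < h + 7))) and ((not (e <= 4 or e + s = 5)) -> ((2*s <= -9 -> ((not (2*s <= -9)) and q < e - 8)) and ((not (2*s <= -9)) -> q < e - 8))); else branch requires (2*s <= -9 -> ((not (2*s <= -9)) and e + s < h - 1)) and ((not (2*s <= -9)) -> e + s < h - 1).
Before the if: (g >= 14 -> (((e <= 4 or e + s = 5) -> ((6*q <= 7 -> ((not (6*q <= 7)) and 4*q < h + 7)) and ((not (6*q <= 7)) -> 4*q < h + 7))) and ((not (e <= 4 or e + s = 5)) -> ((2*s <= -9 -> ((not (2*s <= -9)) and q < e - 8)) and ((not (2*s <= -9)) -> q < e - 8))))) and ((not (g >= 14)) -> ((2*s <= -9 -> ((not (2*s <= -9)) and e + s < h - 1)) and ((not (2*s <= -9)) -> e + s < h - 1)))
Before skip: (g >= 14 -> (((e <= 4 or e + s = 5) -> ((6*q <= 7 -> ((not (6*q <= 7)) and 4*q < h + 7)) and ((not (6*q <= 7)) -> 4*q < h + 7))) and ((not (e <= 4 or e + s = 5)) -> ((2*s <= -9 -> ((not (2*s <= -9)) and q < e - 8)) and ((not (2*s <= -9)) -> q < e - 8))))) and ((not (g >= 14)) -> ((2*s <= -9 -> ((not (2*s <= -9)) and e + s < h - 1)) and ((not (2*s <= -9)) -> e + s < h - 1)))
The weakest precondition is (g >= 14 -> (((e <= 4 or e + s = 5) -> ((6*q <= 7 -> ((not (6*q <= 7)) and 4*q < h + 7)) and ((not (6*q <= 7)) -> 4*q < h + 7))) and ((not (e <= 4 or e + s = 5)) -> ((2*s <= -9 -> ((not (2*s <= -9)) and q < e - 8)) and ((not (2*s <= -9)) -> q < e - 8))))) and ((not (g >= 14)) -> ((2*s <= -9 -> ((not (2*s <= -9)) and e + s < h - 1)) and ((not (2*s <= -9)) -> e + s < h - 1))).
Check whether (g >= 14 -> (((e <= 4 or e + s = 5) -> ((6*q <= 7 -> ((not (6*q <= 7)) and 4*q < h + 7)) and ((not (6*q <= 7)) -> 4*q < h + 4))) and ((not (e <= 4 or e + s = 5)) -> ((2*s <= -9 -> ((not (2*s <= -9)) and q < e - 8)) and ((not (2*s <= -9)) -> q < e - 8))))) and ((not (g >= 14)) -> ((2*s <= -9 -> ((not (2*s <= -9)) and e + s < h - 1)) and ((not (2*s <= -9)) -> e + s < h - 1))) implies it.
Every state satisfying the precondition satisfies the weakest precondition: the implication holds.
Answer: valid


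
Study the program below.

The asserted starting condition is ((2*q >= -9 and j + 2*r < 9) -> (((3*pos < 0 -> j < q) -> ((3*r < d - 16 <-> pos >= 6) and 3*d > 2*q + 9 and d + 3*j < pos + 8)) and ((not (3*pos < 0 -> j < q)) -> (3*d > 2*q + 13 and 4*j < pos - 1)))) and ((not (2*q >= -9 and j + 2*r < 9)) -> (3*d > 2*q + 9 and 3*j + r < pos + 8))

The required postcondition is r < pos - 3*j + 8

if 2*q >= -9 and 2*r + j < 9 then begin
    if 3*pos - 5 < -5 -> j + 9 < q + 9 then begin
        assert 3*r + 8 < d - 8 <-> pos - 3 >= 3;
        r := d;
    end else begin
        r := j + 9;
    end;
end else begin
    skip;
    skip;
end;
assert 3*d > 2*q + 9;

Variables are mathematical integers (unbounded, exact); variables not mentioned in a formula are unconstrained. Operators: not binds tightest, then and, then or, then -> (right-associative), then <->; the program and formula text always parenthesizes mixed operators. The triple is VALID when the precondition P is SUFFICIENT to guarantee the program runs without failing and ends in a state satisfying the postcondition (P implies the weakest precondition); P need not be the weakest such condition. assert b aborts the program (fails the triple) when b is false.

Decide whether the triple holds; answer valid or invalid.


Working backward. After the program, the postcondition r < pos - 3*j + 8 must hold; in canonical form it is 3*j + r < pos + 8.
Before assert 3*d > 2*q + 9: 3*d > 2*q + 9 and 3*j + r < pos + 8
Then branch requires ((3*pos < 0 -> j < q) -> ((3*r < d - 16 <-> pos >= 6) and 3*d > 2*q + 9 and d + 3*j < pos + 8)) and ((not (3*pos < 0 -> j < q)) -> (3*d > 2*q + 9 and 4*j < pos - 1)); else branch requires 3*d > 2*q + 9 and 3*j + r < pos + 8.
Before the if: ((2*q >= -9 and j + 2*r < 9) -> (((3*pos < 0 -> j < q) -> ((3*r < d - 16 <-> pos >= 6) and 3*d > 2*q + 9 and d + 3*j < pos + 8)) and ((not (3*pos < 0 -> j < q)) -> (3*d > 2*q + 9 and 4*j < pos - 1)))) and ((not (2*q >= -9 and j + 2*r < 9)) -> (3*d > 2*q + 9 and 3*j + r < pos + 8))
The weakest precondition is ((2*q >= -9 and j + 2*r < 9) -> (((3*pos < 0 -> j < q) -> ((3*r < d - 16 <-> pos >= 6) and 3*d > 2*q + 9 and d + 3*j < pos + 8)) and ((not (3*pos < 0 -> j < q)) -> (3*d > 2*q + 9 and 4*j < pos - 1)))) and ((not (2*q >= -9 and j + 2*r < 9)) -> (3*d > 2*q + 9 and 3*j + r < pos + 8)).
Check whether ((2*q >= -9 and j + 2*r < 9) -> (((3*pos < 0 -> j < q) -> ((3*r < d - 16 <-> pos >= 6) and 3*d > 2*q + 9 and d + 3*j < pos + 8)) and ((not (3*pos < 0 -> j < q)) -> (3*d > 2*q + 13 and 4*j < pos - 1)))) and ((not (2*q >= -9 and j + 2*r < 9)) -> (3*d > 2*q + 9 and 3*j + r < pos + 8)) implies it.
Every state satisfying the precondition satisfies the weakest precondition: the implication holds.
Answer: valid


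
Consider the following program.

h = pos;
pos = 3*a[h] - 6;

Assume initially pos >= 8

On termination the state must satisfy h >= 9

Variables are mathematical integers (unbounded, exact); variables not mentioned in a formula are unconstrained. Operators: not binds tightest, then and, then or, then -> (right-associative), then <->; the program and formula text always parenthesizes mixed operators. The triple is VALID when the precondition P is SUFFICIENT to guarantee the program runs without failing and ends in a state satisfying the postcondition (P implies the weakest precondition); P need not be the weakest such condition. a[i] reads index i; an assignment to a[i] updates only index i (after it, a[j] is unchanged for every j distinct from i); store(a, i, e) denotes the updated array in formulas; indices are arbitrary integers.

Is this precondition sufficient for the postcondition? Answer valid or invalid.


Working backward. After the program, h >= 9 must hold.
Before pos := 3*a[h] - 6: h >= 9
Before h := pos: pos >= 9
The weakest precondition is pos >= 9.
Check whether pos >= 8 implies it.
Countermodel: at the initial state pos = 8, the precondition holds but the weakest precondition fails.
Answer: invalid


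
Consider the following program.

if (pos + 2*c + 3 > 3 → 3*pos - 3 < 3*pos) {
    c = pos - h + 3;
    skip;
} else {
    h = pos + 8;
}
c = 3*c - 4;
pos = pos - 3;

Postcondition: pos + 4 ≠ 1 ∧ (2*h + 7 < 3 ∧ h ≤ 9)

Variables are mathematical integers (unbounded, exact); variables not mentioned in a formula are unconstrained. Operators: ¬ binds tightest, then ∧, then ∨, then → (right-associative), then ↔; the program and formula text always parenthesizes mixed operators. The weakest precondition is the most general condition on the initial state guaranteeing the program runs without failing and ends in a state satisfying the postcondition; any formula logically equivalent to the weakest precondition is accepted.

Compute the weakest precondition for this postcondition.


Working backward. After the program, the postcondition pos + 4 ≠ 1 ∧ (2*h + 7 < 3 ∧ h ≤ 9) must hold; in canonical form it is pos ≠ -3 ∧ 2*h < -4 ∧ h ≤ 9.
Before pos := pos - 3: pos ≠ 0 ∧ 2*h < -4 ∧ h ≤ 9
Before c := 3*c - 4: pos ≠ 0 ∧ 2*h < -4 ∧ h ≤ 9
Then branch requires pos ≠ 0 ∧ 2*h < -4 ∧ h ≤ 9; else branch requires pos ≠ 0 ∧ 2*pos < -20 ∧ pos ≤ 1.
Before the if: pos ≠ 0 ∧ 2*h < -4 ∧ h ≤ 9
Answer: WP = pos ≠ 0 ∧ 2*h < -4 ∧ h ≤ 9


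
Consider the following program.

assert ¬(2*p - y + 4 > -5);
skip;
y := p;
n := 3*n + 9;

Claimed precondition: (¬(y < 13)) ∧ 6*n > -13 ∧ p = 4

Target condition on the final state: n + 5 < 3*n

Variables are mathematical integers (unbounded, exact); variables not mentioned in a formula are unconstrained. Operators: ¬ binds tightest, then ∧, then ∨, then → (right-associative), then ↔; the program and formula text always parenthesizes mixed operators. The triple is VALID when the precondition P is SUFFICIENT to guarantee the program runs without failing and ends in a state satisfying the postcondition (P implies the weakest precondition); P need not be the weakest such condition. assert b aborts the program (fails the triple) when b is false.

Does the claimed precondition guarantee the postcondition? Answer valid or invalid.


Working backward. After the program, the postcondition n + 5 < 3*n must hold; in canonical form it is 2*n > 5.
Before n := 3*n + 9: 6*n > -13
Before y := p: 6*n > -13
Before skip: 6*n > -13
Before assert ¬(2*p - y + 4 > -5): (¬(2*p > y - 9)) ∧ 6*n > -13
The weakest precondition is (¬(2*p > y - 9)) ∧ 6*n > -13.
Check whether (¬(y < 13)) ∧ 6*n > -13 ∧ p = 4 implies it.
Countermodel: at the initial state n = -2, p = 4, y = 13, the precondition holds but the weakest precondition fails.
Answer: invalid


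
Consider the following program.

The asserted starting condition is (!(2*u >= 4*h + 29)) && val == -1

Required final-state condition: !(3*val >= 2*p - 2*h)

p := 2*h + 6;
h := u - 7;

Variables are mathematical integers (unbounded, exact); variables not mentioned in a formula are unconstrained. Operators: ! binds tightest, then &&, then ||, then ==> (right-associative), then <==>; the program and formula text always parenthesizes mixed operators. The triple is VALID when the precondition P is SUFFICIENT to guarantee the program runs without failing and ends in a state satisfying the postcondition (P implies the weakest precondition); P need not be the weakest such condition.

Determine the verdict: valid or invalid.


Working backward. After the program, the postcondition !(3*val >= 2*p - 2*h) must hold; in canonical form it is !(2*h + 3*val >= 2*p).
Before h := u - 7: !(2*u + 3*val >= 2*p + 14)
Before p := 2*h + 6: !(2*u + 3*val >= 4*h + 26)
The weakest precondition is !(2*u + 3*val >= 4*h + 26).
Check whether (!(2*u >= 4*h + 29)) && val == -1 implies it.
Every state satisfying the precondition satisfies the weakest precondition: the implication holds.
Answer: valid


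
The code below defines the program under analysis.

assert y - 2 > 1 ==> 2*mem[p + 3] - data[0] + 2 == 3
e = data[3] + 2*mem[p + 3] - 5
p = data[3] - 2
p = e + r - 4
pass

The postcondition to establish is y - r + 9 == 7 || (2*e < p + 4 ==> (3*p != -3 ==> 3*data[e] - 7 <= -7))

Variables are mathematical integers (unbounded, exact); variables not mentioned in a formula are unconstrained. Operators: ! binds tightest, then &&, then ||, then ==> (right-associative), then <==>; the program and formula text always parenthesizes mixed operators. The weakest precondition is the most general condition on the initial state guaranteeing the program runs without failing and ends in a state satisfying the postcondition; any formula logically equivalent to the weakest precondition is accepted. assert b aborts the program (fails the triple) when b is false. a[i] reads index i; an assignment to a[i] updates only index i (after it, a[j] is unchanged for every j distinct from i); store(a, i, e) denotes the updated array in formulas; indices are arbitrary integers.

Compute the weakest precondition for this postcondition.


Working backward. After the program, the postcondition y - r + 9 == 7 || (2*e < p + 4 ==> (3*p != -3 ==> 3*data[e] - 7 <= -7)) must hold; in canonical form it is y == r - 2 || (2*e < p + 4 ==> (3*p != -3 ==> 3*data[e] <= 0)).
Before skip: y == r - 2 || (2*e < p + 4 ==> (3*p != -3 ==> 3*data[e] <= 0))
Before p := e + r - 4: y == r - 2 || (e < r ==> (3*e + 3*r != 9 ==> 3*data[e] <= 0))
Before p := data[3] - 2: y == r - 2 || (e < r ==> (3*e + 3*r != 9 ==> 3*data[e] <= 0))
Before e := data[3] + 2*mem[p + 3] - 5: y == r - 2 || (data[3] + 2*mem[p + 3] < r + 5 ==> (3*data[3] + 6*mem[p + 3] + 3*r != 24 ==> 3*data[data[3] + 2*mem[p + 3] - 5] <= 0))
Before assert y - 2 > 1 ==> 2*mem[p + 3] - data[0] + 2 == 3: (y > 3 ==> 2*mem[p + 3] == data[0] + 1) && (y == r - 2 || (data[3] + 2*mem[p + 3] < r + 5 ==> (3*data[3] + 6*mem[p + 3] + 3*r != 24 ==> 3*data[data[3] + 2*mem[p + 3] - 5] <= 0)))
Answer: WP = (y > 3 ==> 2*mem[p + 3] == data[0] + 1) && (y == r - 2 || (data[3] + 2*mem[p + 3] < r + 5 ==> (3*data[3] + 6*mem[p + 3] + 3*r != 24 ==> 3*data[data[3] + 2*mem[p + 3] - 5] <= 0)))


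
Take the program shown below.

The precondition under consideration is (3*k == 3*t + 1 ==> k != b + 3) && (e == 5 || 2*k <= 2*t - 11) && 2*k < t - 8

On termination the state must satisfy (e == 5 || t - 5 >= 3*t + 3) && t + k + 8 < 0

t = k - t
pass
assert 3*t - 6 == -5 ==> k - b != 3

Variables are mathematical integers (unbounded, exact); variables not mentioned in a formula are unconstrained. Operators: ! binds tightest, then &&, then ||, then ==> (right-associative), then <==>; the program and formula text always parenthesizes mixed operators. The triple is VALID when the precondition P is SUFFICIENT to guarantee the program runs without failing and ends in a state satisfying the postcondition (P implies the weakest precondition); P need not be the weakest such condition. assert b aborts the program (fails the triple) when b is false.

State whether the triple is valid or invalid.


Working backward. After the program, the postcondition (e == 5 || t - 5 >= 3*t + 3) && t + k + 8 < 0 must hold; in canonical form it is (e == 5 || 2*t <= -8) && k + t < -8.
Before assert 3*t - 6 == -5 ==> k - b != 3: (3*t == 1 ==> k != b + 3) && (e == 5 || 2*t <= -8) && k + t < -8
Before skip: (3*t == 1 ==> k != b + 3) && (e == 5 || 2*t <= -8) && k + t < -8
Before t := k - t: (3*k == 3*t + 1 ==> k != b + 3) && (e == 5 || 2*k <= 2*t - 8) && 2*k < t - 8
The weakest precondition is (3*k == 3*t + 1 ==> k != b + 3) && (e == 5 || 2*k <= 2*t - 8) && 2*k < t - 8.
Check whether (3*k == 3*t + 1 ==> k != b + 3) && (e == 5 || 2*k <= 2*t - 11) && 2*k < t - 8 implies it.
Every state satisfying the precondition satisfies the weakest precondition: the implication holds.
Answer: valid


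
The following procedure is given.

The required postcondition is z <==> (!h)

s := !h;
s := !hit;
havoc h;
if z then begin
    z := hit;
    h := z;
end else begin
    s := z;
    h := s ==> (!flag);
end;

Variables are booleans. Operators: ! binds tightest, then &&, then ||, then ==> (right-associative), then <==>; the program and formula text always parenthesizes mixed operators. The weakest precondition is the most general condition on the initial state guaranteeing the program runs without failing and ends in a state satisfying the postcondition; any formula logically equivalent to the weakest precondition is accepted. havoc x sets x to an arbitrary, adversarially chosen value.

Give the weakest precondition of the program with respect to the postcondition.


Working backward. After the program, z <==> (!h) must hold.
Then branch requires hit <==> (!hit); else branch requires z <==> (!(z ==> (!flag))).
Before the if: (z ==> (hit <==> (!hit))) && ((!z) ==> (z <==> (!(z ==> (!flag)))))
Before havoc h: (z ==> (hit <==> (!hit))) && ((!z) ==> (z <==> (!(z ==> (!flag)))))
Before s := !hit: (z ==> (hit <==> (!hit))) && ((!z) ==> (z <==> (!(z ==> (!flag)))))
Before s := !h: (z ==> (hit <==> (!hit))) && ((!z) ==> (z <==> (!(z ==> (!flag)))))
Answer: WP = (z ==> (hit <==> (!hit))) && ((!z) ==> (z <==> (!(z ==> (!flag)))))


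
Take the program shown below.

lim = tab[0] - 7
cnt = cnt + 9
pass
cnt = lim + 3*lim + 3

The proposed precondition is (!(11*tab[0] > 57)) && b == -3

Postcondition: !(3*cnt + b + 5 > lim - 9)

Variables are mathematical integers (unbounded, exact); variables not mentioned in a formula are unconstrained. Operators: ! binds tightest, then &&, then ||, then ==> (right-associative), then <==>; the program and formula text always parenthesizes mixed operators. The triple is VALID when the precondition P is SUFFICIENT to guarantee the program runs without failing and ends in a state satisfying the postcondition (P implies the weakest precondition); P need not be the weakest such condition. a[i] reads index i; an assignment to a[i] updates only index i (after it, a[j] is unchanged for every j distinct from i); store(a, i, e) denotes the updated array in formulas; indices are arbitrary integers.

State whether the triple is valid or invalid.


Working backward. After the program, the postcondition !(3*cnt + b + 5 > lim - 9) must hold; in canonical form it is !(b + 3*cnt > lim - 14).
Before cnt := lim + 3*lim + 3: !(b + 11*lim > -23)
Before skip: !(b + 11*lim > -23)
Before cnt := cnt + 9: !(b + 11*lim > -23)
Before lim := tab[0] - 7: !(11*tab[0] + b > 54)
The weakest precondition is !(11*tab[0] + b > 54).
Check whether (!(11*tab[0] > 57)) && b == -3 implies it.
Every state satisfying the precondition satisfies the weakest precondition: the implication holds.
Answer: valid


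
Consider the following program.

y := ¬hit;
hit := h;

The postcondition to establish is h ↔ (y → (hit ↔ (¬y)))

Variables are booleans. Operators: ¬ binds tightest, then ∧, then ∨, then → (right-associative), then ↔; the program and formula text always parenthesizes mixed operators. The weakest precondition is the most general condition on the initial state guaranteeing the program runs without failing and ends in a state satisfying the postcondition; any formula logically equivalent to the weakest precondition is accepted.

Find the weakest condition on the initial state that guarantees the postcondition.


Working backward. After the program, h ↔ (y → (hit ↔ (¬y))) must hold.
Before hit := h: h ↔ (y → (h ↔ (¬y)))
Before y := ¬hit: h ↔ ((¬hit) → (h ↔ hit))
Answer: WP = h ↔ ((¬hit) → (h ↔ hit))


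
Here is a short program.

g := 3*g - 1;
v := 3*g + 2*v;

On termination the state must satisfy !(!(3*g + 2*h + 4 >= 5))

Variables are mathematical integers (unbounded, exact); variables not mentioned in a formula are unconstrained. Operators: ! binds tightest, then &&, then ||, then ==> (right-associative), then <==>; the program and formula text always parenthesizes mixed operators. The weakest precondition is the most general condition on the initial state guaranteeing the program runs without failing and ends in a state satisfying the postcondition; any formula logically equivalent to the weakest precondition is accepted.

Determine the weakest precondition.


Working backward. After the program, the postcondition !(!(3*g + 2*h + 4 >= 5)) must hold; in canonical form it is 3*g + 2*h >= 1.
Before v := 3*g + 2*v: 3*g + 2*h >= 1
Before g := 3*g - 1: 9*g + 2*h >= 4
Answer: WP = 9*g + 2*h >= 4


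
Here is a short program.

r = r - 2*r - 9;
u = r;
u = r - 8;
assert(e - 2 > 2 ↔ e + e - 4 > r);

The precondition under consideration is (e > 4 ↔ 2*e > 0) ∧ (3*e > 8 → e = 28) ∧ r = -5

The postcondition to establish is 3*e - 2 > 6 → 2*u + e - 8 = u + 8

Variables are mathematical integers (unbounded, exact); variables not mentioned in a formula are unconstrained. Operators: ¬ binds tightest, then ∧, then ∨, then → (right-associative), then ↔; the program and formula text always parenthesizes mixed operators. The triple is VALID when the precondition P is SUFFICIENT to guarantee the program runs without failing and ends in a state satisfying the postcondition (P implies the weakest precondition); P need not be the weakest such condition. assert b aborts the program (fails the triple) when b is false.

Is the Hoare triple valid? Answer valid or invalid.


Working backward. After the program, the postcondition 3*e - 2 > 6 → 2*u + e - 8 = u + 8 must hold; in canonical form it is 3*e > 8 → e + u = 16.
Before assert e - 2 > 2 ↔ e + e - 4 > r: (e > 4 ↔ 2*e > r + 4) ∧ (3*e > 8 → e + u = 16)
Before u := r - 8: (e > 4 ↔ 2*e > r + 4) ∧ (3*e > 8 → e + r = 24)
Before u := r: (e > 4 ↔ 2*e > r + 4) ∧ (3*e > 8 → e + r = 24)
Before r := r - 2*r - 9: (e > 4 ↔ 2*e + r > -5) ∧ (3*e > 8 → e = r + 33)
The weakest precondition is (e > 4 ↔ 2*e + r > -5) ∧ (3*e > 8 → e = r + 33).
Check whether (e > 4 ↔ 2*e > 0) ∧ (3*e > 8 → e = 28) ∧ r = -5 implies it.
Every state satisfying the precondition satisfies the weakest precondition: the implication holds.
Answer: valid


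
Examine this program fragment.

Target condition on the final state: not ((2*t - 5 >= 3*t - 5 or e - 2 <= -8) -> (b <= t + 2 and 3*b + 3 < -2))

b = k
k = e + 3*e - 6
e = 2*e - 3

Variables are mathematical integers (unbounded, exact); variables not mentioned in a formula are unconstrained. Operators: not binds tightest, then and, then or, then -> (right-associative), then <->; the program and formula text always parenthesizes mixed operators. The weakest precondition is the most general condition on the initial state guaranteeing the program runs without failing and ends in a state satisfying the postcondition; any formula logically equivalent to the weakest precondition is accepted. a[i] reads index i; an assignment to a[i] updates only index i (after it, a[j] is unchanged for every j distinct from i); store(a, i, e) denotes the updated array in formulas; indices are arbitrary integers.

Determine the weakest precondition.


Working backward. After the program, the postcondition not ((2*t - 5 >= 3*t - 5 or e - 2 <= -8) -> (b <= t + 2 and 3*b + 3 < -2)) must hold; in canonical form it is not ((t <= 0 or e <= -6) -> (b <= t + 2 and 3*b < -5)).
Before e := 2*e - 3: not ((t <= 0 or 2*e <= -3) -> (b <= t + 2 and 3*b < -5))
Before k := e + 3*e - 6: not ((t <= 0 or 2*e <= -3) -> (b <= t + 2 and 3*b < -5))
Before b := k: not ((t <= 0 or 2*e <= -3) -> (k <= t + 2 and 3*k < -5))
Answer: WP = not ((t <= 0 or 2*e <= -3) -> (k <= t + 2 and 3*k < -5))


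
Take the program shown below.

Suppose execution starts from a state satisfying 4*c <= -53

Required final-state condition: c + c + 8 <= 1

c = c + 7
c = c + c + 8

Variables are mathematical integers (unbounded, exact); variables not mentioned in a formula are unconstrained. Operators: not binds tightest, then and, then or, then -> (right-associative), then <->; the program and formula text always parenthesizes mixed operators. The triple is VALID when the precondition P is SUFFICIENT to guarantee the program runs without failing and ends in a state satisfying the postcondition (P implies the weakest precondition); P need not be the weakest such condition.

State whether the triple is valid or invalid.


Working backward. After the program, the postcondition c + c + 8 <= 1 must hold; in canonical form it is 2*c <= -7.
Before c := c + c + 8: 4*c <= -23
Before c := c + 7: 4*c <= -51
The weakest precondition is 4*c <= -51.
Check whether 4*c <= -53 implies it.
Every state satisfying the precondition satisfies the weakest precondition: the implication holds.
Answer: valid


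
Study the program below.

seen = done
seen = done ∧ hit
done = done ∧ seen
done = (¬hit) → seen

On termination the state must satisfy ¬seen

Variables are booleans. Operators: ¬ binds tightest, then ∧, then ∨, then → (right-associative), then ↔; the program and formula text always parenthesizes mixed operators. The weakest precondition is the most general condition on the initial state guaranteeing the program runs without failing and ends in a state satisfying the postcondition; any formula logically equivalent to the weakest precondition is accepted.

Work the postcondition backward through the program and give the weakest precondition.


Working backward. After the program, ¬seen must hold.
Before done := (¬hit) → seen: ¬seen
Before done := done ∧ seen: ¬seen
Before seen := done ∧ hit: ¬(done ∧ hit)
Before seen := done: ¬(done ∧ hit)
Answer: WP = ¬(done ∧ hit)


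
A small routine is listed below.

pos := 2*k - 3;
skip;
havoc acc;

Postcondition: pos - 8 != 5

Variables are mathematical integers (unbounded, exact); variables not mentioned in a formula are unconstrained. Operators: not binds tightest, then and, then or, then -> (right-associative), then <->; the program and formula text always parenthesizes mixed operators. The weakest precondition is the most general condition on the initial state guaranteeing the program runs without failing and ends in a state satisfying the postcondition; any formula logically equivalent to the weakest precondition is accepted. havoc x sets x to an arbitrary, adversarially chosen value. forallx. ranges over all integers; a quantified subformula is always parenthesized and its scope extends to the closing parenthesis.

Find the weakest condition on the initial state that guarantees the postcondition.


Working backward. After the program, the postcondition pos - 8 != 5 must hold; in canonical form it is pos != 13.
Before havoc acc: pos != 13
Before skip: pos != 13
Before pos := 2*k - 3: 2*k != 16
Answer: WP = 2*k != 16


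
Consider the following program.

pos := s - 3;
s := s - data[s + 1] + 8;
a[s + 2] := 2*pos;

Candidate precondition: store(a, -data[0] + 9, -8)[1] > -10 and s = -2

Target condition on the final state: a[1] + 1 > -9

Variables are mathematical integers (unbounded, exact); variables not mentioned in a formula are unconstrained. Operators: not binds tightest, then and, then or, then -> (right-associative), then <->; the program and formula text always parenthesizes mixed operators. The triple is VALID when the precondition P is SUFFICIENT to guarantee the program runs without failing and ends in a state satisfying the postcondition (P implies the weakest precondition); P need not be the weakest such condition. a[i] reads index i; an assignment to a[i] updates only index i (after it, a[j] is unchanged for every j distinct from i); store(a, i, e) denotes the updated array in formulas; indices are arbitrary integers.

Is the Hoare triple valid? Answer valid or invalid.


Working backward. After the program, the postcondition a[1] + 1 > -9 must hold; in canonical form it is a[1] > -10.
Before a[s + 2] := 2*pos: store(a, s + 2, 2*pos)[1] > -10
Before s := s - data[s + 1] + 8: store(a, -data[s + 1] + s + 10, 2*pos)[1] > -10
Before pos := s - 3: store(a, -data[s + 1] + s + 10, 2*s - 6)[1] > -10
The weakest precondition is store(a, -data[s + 1] + s + 10, 2*s - 6)[1] > -10.
Check whether store(a, -data[0] + 9, -8)[1] > -10 and s = -2 implies it.
Countermodel: at the initial state a = {[-20344] = 2, [-1] = 2, [0] = 2, [1] = -9, elsewhere 2}, data = {[-20344] = 3, [-1] = 7, [0] = 20353, [1] = 3, elsewhere 3}, s = -2, the precondition holds but the weakest precondition fails.
Answer: invalid


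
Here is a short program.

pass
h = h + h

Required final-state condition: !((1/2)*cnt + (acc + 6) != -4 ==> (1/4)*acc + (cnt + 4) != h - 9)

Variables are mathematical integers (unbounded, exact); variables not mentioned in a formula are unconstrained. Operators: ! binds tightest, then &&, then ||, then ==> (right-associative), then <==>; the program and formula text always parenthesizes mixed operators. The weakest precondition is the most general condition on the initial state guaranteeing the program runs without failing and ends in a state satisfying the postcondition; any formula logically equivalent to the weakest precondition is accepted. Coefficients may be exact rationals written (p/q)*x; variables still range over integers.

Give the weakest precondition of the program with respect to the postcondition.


Working backward. After the program, the postcondition !((1/2)*cnt + (acc + 6) != -4 ==> (1/4)*acc + (cnt + 4) != h - 9) must hold; in canonical form it is !(acc + (1/2)*cnt != -10 ==> (1/4)*acc + cnt != h - 13).
Before h := h + h: !(acc + (1/2)*cnt != -10 ==> (1/4)*acc + cnt != 2*h - 13)
Before skip: !(acc + (1/2)*cnt != -10 ==> (1/4)*acc + cnt != 2*h - 13)
Answer: WP = !(acc + (1/2)*cnt != -10 ==> (1/4)*acc + cnt != 2*h - 13)


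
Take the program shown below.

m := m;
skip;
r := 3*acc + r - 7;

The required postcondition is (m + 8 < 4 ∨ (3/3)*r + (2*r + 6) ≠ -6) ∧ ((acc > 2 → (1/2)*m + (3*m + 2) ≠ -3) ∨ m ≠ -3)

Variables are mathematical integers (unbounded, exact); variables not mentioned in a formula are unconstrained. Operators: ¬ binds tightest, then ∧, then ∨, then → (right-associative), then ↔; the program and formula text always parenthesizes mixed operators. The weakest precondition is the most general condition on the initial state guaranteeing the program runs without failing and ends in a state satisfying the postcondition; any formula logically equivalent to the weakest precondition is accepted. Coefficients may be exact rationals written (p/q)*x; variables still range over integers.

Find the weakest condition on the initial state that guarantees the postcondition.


Working backward. After the program, the postcondition (m + 8 < 4 ∨ (3/3)*r + (2*r + 6) ≠ -6) ∧ ((acc > 2 → (1/2)*m + (3*m + 2) ≠ -3) ∨ m ≠ -3) must hold; in canonical form it is (m < -4 ∨ 3*r ≠ -12) ∧ ((acc > 2 → (7/2)*m ≠ -5) ∨ m ≠ -3).
Before r := 3*acc + r - 7: (m < -4 ∨ 9*acc + 3*r ≠ 9) ∧ ((acc > 2 → (7/2)*m ≠ -5) ∨ m ≠ -3)
Before skip: (m < -4 ∨ 9*acc + 3*r ≠ 9) ∧ ((acc > 2 → (7/2)*m ≠ -5) ∨ m ≠ -3)
Before m := m: (m < -4 ∨ 9*acc + 3*r ≠ 9) ∧ ((acc > 2 → (7/2)*m ≠ -5) ∨ m ≠ -3)
Answer: WP = (m < -4 ∨ 9*acc + 3*r ≠ 9) ∧ ((acc > 2 → (7/2)*m ≠ -5) ∨ m ≠ -3)


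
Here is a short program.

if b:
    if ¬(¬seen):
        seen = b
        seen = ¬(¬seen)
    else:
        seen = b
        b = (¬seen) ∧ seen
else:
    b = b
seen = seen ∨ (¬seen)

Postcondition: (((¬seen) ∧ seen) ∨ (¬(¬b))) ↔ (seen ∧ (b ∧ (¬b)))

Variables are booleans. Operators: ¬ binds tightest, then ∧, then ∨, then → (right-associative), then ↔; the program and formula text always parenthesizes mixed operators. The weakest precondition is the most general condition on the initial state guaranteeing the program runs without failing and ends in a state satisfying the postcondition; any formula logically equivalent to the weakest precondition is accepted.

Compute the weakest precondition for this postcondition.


Working backward. After the program, the postcondition (((¬seen) ∧ seen) ∨ (¬(¬b))) ↔ (seen ∧ (b ∧ (¬b))) must hold; in canonical form it is ¬b.
Before seen := seen ∨ (¬seen): ¬b
Then branch requires seen → (¬b); else branch requires ¬b.
Before the if: b → (seen → (¬b))
Answer: WP = b → (seen → (¬b))


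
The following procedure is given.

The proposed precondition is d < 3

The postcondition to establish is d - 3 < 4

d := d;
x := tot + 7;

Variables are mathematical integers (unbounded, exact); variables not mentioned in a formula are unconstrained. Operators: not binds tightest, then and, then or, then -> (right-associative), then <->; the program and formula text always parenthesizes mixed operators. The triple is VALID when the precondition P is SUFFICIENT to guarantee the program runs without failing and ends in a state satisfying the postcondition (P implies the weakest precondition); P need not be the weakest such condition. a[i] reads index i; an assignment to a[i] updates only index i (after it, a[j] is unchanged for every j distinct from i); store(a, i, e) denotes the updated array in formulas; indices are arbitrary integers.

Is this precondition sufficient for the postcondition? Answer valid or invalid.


Working backward. After the program, the postcondition d - 3 < 4 must hold; in canonical form it is d < 7.
Before x := tot + 7: d < 7
Before d := d: d < 7
The weakest precondition is d < 7.
Check whether d < 3 implies it.
Every state satisfying the precondition satisfies the weakest precondition: the implication holds.
Answer: valid


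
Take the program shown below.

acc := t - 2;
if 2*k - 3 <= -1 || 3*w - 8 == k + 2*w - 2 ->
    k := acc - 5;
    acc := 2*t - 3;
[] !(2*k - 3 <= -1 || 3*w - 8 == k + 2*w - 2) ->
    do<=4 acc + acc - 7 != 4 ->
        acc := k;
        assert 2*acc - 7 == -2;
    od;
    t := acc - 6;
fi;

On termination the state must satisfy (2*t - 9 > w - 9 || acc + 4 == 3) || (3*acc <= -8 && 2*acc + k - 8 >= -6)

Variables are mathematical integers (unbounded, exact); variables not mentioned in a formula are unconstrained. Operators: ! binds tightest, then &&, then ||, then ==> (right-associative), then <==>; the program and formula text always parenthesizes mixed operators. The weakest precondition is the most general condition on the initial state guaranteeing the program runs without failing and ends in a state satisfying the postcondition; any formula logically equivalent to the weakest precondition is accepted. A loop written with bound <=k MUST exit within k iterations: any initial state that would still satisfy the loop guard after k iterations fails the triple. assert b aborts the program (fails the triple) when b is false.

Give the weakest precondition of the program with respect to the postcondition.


Working backward. After the program, the postcondition (2*t - 9 > w - 9 || acc + 4 == 3) || (3*acc <= -8 && 2*acc + k - 8 >= -6) must hold; in canonical form it is 2*t > w || acc == -1 || (3*acc <= -8 && 2*acc + k >= 2).
Then branch requires 2*t > w || 2*t == 2 || (6*t <= 1 && acc + 4*t >= 13); else branch requires (2*acc != 11 ==> (2*k == 5 && (2*k != 11 ==> (2*k == 5 && (2*k != 11 ==> (2*k == 5 && (2*k != 11 ==> (2*k == 5 && (!(2*k != 11)) && (2*k > w + 12 || k == -1 || (3*k <= -8 && 3*k >= 2)))) && ((!(2*k != 11)) ==> (2*k > w + 12 || k == -1 || (3*k <= -8 && 3*k >= 2))))) && ((!(2*k != 11)) ==> (2*k > w + 12 || k == -1 || (3*k <= -8 && 3*k >= 2))))) && ((!(2*k != 11)) ==> (2*k > w + 12 || k == -1 || (3*k <= -8 && 3*k >= 2))))) && ((!(2*acc != 11)) ==> (2*acc > w + 12 || acc == -1 || (3*acc <= -8 && 2*acc + k >= 2))).
Before the if: ((2*k <= 2 || w == k + 6) ==> (2*t > w || 2*t == 2 || (6*t <= 1 && acc + 4*t >= 13))) && ((!(2*k <= 2 || w == k + 6)) ==> ((2*acc != 11 ==> (2*k == 5 && (2*k != 11 ==> (2*k == 5 && (2*k != 11 ==> (2*k == 5 && (2*k != 11 ==> (2*k == 5 && (!(2*k != 11)) && (2*k > w + 12 || k == -1 || (3*k <= -8 && 3*k >= 2)))) && ((!(2*k != 11)) ==> (2*k > w + 12 || k == -1 || (3*k <= -8 && 3*k >= 2))))) && ((!(2*k != 11)) ==> (2*k > w + 12 || k == -1 || (3*k <= -8 && 3*k >= 2))))) && ((!(2*k != 11)) ==> (2*k > w + 12 || k == -1 || (3*k <= -8 && 3*k >= 2))))) && ((!(2*acc != 11)) ==> (2*acc > w + 12 || acc == -1 || (3*acc <= -8 && 2*acc + k >= 2)))))
Before acc := t - 2: ((2*k <= 2 || w == k + 6) ==> (2*t > w || 2*t == 2 || (6*t <= 1 && 5*t >= 15))) && ((!(2*k <= 2 || w == k + 6)) ==> ((2*t != 15 ==> (2*k == 5 && (2*k != 11 ==> (2*k == 5 && (2*k != 11 ==> (2*k == 5 && (2*k != 11 ==> (2*k == 5 && (!(2*k != 11)) && (2*k > w + 12 || k == -1 || (3*k <= -8 && 3*k >= 2)))) && ((!(2*k != 11)) ==> (2*k > w + 12 || k == -1 || (3*k <= -8 && 3*k >= 2))))) && ((!(2*k != 11)) ==> (2*k > w + 12 || k == -1 || (3*k <= -8 && 3*k >= 2))))) && ((!(2*k != 11)) ==> (2*k > w + 12 || k == -1 || (3*k <= -8 && 3*k >= 2))))) && ((!(2*t != 15)) ==> (2*t > w + 16 || t == 1 || (3*t <= -2 && k + 2*t >= 6)))))
Answer: WP = ((2*k <= 2 || w == k + 6) ==> (2*t > w || 2*t == 2 || (6*t <= 1 && 5*t >= 15))) && ((!(2*k <= 2 || w == k + 6)) ==> ((2*t != 15 ==> (2*k == 5 && (2*k != 11 ==> (2*k == 5 && (2*k != 11 ==> (2*k == 5 && (2*k != 11 ==> (2*k == 5 && (!(2*k != 11)) && (2*k > w + 12 || k == -1 || (3*k <= -8 && 3*k >= 2)))) && ((!(2*k != 11)) ==> (2*k > w + 12 || k == -1 || (3*k <= -8 && 3*k >= 2))))) && ((!(2*k != 11)) ==> (2*k > w + 12 || k == -1 || (3*k <= -8 && 3*k >= 2))))) && ((!(2*k != 11)) ==> (2*k > w + 12 || k == -1 || (3*k <= -8 && 3*k >= 2))))) && ((!(2*t != 15)) ==> (2*t > w + 16 || t == 1 || (3*t <= -2 && k + 2*t >= 6)))))
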